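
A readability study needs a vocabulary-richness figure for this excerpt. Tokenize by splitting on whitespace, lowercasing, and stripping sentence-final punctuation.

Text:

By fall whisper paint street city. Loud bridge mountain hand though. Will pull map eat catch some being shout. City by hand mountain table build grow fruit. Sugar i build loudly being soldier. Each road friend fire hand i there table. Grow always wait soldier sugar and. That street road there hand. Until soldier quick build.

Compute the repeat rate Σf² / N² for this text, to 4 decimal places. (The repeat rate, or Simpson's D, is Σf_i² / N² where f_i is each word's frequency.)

Frequencies: hand:4, build:3, soldier:3, by:2, street:2, city:2, mountain:2, being:2, table:2, grow:2, sugar:2, i:2, road:2, there:2, fall:1, whisper:1, paint:1, loud:1, bridge:1, though:1, … (18 more, each freq 1)
Σf² = 102; N² = 3136
Repeat rate = 102 / 3136 = 0.0325

0.0325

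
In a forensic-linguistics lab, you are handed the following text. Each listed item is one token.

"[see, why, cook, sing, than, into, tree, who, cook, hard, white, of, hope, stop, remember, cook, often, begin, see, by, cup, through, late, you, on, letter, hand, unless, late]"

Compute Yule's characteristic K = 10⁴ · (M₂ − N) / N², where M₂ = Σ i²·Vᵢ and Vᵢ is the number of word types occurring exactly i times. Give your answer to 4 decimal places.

118.9061

Frequencies: cook:3, see:2, late:2, why:1, sing:1, than:1, into:1, tree:1, who:1, hard:1, white:1, of:1, hope:1, stop:1, remember:1, often:1, begin:1, by:1, cup:1, through:1, … (5 more, each freq 1)
N = 29. Frequency spectrum: V_1=22, V_2=2, V_3=1
M₂ = 1²·22 + 2²·2 + 3²·1 = 39
K = 10000 × (39 − 29) / 29² = 118.9061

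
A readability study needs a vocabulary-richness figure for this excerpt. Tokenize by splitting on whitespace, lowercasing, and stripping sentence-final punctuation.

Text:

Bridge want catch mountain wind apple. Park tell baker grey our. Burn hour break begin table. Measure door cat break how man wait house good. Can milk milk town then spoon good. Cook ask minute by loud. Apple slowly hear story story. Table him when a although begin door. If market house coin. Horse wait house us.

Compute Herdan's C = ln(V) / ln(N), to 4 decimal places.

N = 57, V = 46.
ln(V) = 3.828641, ln(N) = 4.043051
C = 3.828641 / 4.043051 = 0.9470

0.9470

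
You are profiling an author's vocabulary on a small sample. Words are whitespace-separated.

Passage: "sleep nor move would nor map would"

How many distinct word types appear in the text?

Distinct types: {map, move, nor, sleep, would}
V = 5

5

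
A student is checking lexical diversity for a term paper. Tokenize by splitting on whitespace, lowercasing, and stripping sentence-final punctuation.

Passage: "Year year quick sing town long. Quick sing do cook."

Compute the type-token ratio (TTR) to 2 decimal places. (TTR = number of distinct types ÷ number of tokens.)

N = 10 tokens, V = 7 types.
TTR = V / N = 7 / 10 = 0.70

0.70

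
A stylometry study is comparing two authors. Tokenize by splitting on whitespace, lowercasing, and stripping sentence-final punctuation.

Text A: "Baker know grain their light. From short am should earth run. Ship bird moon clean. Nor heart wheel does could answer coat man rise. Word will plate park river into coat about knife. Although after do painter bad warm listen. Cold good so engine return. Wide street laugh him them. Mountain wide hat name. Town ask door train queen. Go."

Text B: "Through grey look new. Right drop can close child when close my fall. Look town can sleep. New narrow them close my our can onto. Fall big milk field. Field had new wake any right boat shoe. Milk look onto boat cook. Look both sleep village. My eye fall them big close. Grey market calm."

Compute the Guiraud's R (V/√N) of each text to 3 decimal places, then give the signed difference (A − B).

A: V=58, N=60, R=7.488
B: V=32, N=55, R=4.315
Difference = 7.488 − 4.315 = 3.173

3.173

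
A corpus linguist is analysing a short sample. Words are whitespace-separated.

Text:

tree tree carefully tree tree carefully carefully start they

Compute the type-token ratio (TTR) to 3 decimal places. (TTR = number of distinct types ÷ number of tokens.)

0.444

N = 9 tokens, V = 4 types.
TTR = V / N = 4 / 9 = 0.444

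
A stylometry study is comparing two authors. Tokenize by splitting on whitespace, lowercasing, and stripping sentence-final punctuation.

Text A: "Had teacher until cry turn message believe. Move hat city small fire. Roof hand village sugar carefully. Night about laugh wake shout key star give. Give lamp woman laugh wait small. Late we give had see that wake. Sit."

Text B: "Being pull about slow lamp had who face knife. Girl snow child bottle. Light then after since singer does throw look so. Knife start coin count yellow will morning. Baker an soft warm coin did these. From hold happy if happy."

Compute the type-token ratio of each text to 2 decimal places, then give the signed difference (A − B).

-0.08

TTR(A) = 33/39 = 0.85
TTR(B) = 38/41 = 0.93
Difference = 0.85 − 0.93 = -0.08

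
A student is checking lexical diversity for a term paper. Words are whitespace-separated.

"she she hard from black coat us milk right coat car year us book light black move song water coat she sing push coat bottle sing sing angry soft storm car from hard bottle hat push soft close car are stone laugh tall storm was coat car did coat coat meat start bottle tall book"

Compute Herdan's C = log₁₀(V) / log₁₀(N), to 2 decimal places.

0.86

N = 55, V = 31.
log₁₀(V) = 1.491362, log₁₀(N) = 1.740363
C = 1.491362 / 1.740363 = 0.86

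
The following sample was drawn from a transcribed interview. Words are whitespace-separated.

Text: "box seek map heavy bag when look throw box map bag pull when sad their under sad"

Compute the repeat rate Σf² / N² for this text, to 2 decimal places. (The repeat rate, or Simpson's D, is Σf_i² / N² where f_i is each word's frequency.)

0.09

Frequencies: box:2, map:2, bag:2, when:2, sad:2, seek:1, heavy:1, look:1, throw:1, pull:1, their:1, under:1
Σf² = 27; N² = 289
Repeat rate = 27 / 289 = 0.09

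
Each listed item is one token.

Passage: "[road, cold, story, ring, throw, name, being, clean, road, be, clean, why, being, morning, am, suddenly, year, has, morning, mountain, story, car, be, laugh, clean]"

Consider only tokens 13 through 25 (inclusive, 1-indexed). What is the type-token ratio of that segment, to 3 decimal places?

0.923

Segment tokens 13–25: being, morning, am, suddenly, year, has, morning, mountain, story, car, be, laugh, clean
Segment N = 13, segment V = 12.
TTR = 12 / 13 = 0.923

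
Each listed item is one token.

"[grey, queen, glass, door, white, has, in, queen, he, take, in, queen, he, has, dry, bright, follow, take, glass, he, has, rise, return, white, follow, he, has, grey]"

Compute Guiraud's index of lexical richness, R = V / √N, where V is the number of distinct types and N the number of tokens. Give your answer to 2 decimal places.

N = 28, V = 14.
√N = 5.291503
R = 14 / 5.291503 = 2.65

2.65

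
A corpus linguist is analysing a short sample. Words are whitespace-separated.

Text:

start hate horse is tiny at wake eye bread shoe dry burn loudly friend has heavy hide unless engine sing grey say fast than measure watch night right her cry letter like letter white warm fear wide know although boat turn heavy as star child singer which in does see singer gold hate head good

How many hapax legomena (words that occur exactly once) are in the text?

47

Frequencies: hate:2, heavy:2, letter:2, singer:2, start:1, horse:1, is:1, tiny:1, at:1, wake:1, eye:1, bread:1, shoe:1, dry:1, burn:1, loudly:1, friend:1, has:1, hide:1, unless:1, … (31 more, each freq 1)
Hapax (freq=1): although, as, at, boat, bread, burn, child, cry, does, dry, engine, eye, fast, fear, friend, gold, good, grey, has, head, her, hide, horse, in, is, know, like, loudly, measure, night, right, say, see, shoe, sing, star, start, than, tiny, turn, unless, wake, warm, watch, which, white, wide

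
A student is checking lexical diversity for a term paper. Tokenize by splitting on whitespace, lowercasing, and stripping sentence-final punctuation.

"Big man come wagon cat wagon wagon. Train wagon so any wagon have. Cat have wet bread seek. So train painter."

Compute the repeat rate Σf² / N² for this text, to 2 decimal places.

0.11

Frequencies: wagon:5, cat:2, train:2, so:2, have:2, big:1, man:1, come:1, any:1, wet:1, bread:1, seek:1, painter:1
Σf² = 49; N² = 441
Repeat rate = 49 / 441 = 0.11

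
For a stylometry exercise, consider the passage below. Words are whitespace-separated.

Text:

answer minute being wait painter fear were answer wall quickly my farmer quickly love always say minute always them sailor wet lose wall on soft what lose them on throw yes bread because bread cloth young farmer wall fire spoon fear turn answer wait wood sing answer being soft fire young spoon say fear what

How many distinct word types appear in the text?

Distinct types: {always, answer, because, being, bread, cloth, farmer, fear, fire, lose, love, minute, my, on, painter, quickly, sailor, say, sing, soft, spoon, them, throw, turn, wait, wall, were, wet, what, wood, yes, young}
V = 32

32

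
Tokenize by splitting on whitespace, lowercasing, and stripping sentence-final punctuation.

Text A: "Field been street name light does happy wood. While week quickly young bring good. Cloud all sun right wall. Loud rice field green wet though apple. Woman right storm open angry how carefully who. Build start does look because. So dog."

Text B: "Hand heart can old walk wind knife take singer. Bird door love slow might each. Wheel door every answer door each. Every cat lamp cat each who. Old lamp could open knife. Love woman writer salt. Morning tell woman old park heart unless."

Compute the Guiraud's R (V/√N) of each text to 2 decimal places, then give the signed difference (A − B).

A: V=38, N=41, R=5.93
B: V=30, N=43, R=4.57
Difference = 5.93 − 4.57 = 1.36

1.36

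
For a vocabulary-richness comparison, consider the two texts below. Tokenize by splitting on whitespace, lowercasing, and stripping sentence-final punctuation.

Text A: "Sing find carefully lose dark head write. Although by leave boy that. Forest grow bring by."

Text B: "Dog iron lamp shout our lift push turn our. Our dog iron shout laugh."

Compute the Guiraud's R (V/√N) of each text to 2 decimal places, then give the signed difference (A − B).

1.34

A: V=15, N=16, R=3.75
B: V=9, N=14, R=2.41
Difference = 3.75 − 2.41 = 1.34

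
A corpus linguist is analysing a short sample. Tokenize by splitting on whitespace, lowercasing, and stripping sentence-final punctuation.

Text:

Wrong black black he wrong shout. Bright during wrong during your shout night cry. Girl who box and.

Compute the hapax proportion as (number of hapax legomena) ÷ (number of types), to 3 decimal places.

Frequencies: wrong:3, black:2, shout:2, during:2, he:1, bright:1, your:1, night:1, cry:1, girl:1, who:1, box:1, and:1
Hapax count = 9; type count = 13.
Ratio = 9 / 13 = 0.692

0.692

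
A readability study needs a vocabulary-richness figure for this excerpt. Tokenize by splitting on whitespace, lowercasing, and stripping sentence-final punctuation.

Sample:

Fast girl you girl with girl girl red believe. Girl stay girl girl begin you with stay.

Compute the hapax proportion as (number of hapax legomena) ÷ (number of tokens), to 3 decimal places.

Frequencies: girl:7, you:2, with:2, stay:2, fast:1, red:1, believe:1, begin:1
Hapax count = 4; token count = 17.
Ratio = 4 / 17 = 0.235

0.235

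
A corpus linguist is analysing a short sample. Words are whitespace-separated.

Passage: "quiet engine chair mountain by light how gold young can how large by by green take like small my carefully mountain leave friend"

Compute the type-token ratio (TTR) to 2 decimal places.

0.83

N = 23 tokens, V = 19 types.
TTR = V / N = 19 / 23 = 0.83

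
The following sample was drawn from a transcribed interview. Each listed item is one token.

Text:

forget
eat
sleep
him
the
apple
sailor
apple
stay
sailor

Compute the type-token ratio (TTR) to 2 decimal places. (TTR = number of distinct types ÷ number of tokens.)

N = 10 tokens, V = 8 types.
TTR = V / N = 8 / 10 = 0.80

0.80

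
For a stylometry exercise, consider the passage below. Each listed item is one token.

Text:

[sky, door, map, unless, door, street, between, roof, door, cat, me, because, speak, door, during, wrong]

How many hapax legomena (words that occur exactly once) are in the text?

Frequencies: door:4, sky:1, map:1, unless:1, street:1, between:1, roof:1, cat:1, me:1, because:1, speak:1, during:1, wrong:1
Hapax (freq=1): because, between, cat, during, map, me, roof, sky, speak, street, unless, wrong

12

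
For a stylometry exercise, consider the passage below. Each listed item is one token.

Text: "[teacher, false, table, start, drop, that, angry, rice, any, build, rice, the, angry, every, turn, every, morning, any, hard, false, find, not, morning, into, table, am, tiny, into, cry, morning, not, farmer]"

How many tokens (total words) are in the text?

Tokens: teacher, false, table, start, drop, that, angry, rice, any, build, rice, the, angry, every, turn, every, morning, any, hard, false, find, not, morning, into, table, am, tiny, into, cry, morning, not, farmer
N = 32

32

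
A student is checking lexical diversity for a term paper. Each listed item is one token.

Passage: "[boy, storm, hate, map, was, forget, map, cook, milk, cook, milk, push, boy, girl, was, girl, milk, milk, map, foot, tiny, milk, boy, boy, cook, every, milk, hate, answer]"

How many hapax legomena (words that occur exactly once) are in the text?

Frequencies: milk:6, boy:4, map:3, cook:3, hate:2, was:2, girl:2, storm:1, forget:1, push:1, foot:1, tiny:1, every:1, answer:1
Hapax (freq=1): answer, every, foot, forget, push, storm, tiny

7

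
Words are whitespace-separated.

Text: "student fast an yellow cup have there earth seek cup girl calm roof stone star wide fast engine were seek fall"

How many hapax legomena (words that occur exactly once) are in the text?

Frequencies: fast:2, cup:2, seek:2, student:1, an:1, yellow:1, have:1, there:1, earth:1, girl:1, calm:1, roof:1, stone:1, star:1, wide:1, engine:1, were:1, fall:1
Hapax (freq=1): an, calm, earth, engine, fall, girl, have, roof, star, stone, student, there, were, wide, yellow

15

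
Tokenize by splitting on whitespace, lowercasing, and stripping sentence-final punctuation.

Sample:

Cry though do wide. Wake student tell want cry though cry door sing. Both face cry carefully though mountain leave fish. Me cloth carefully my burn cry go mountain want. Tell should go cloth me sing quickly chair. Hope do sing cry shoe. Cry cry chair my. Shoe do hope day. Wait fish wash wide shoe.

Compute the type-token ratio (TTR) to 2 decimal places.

N = 56 tokens, V = 29 types.
TTR = V / N = 29 / 56 = 0.52

0.52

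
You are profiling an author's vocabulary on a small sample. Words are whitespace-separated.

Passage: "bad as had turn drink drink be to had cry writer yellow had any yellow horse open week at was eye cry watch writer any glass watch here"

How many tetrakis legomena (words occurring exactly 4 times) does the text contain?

Frequencies: had:3, drink:2, cry:2, writer:2, yellow:2, any:2, watch:2, bad:1, as:1, turn:1, be:1, to:1, horse:1, open:1, week:1, at:1, was:1, eye:1, glass:1, here:1
Words with frequency 4: (none)

0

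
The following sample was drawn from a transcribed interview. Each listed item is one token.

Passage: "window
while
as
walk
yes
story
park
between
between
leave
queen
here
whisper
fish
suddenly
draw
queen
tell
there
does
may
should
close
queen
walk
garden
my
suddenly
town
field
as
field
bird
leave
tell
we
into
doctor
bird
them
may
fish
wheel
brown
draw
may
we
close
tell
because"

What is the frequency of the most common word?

3

Frequencies: queen:3, tell:3, may:3, as:2, walk:2, between:2, leave:2, fish:2, suddenly:2, draw:2, close:2, field:2, bird:2, we:2, window:1, while:1, yes:1, story:1, park:1, here:1, … (13 more, each freq 1)
Most common: 'queen' with frequency 3.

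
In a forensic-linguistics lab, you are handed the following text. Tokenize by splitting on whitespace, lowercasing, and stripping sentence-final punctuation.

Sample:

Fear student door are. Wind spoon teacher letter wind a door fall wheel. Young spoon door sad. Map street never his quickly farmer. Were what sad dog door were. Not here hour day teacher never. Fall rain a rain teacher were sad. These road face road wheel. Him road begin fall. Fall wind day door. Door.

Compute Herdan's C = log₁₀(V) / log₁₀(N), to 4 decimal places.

0.8610

N = 56, V = 32.
log₁₀(V) = 1.505150, log₁₀(N) = 1.748188
C = 1.505150 / 1.748188 = 0.8610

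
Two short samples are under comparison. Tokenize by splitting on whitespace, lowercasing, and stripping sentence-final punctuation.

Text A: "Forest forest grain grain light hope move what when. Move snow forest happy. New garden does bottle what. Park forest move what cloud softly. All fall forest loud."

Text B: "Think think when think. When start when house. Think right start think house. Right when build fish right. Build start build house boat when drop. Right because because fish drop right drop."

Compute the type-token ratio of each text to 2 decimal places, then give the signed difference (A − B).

TTR(A) = 19/28 = 0.68
TTR(B) = 10/32 = 0.31
Difference = 0.68 − 0.31 = 0.37

0.37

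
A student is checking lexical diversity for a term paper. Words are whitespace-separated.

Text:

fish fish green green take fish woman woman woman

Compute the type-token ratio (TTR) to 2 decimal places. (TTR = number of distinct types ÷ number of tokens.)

0.44

N = 9 tokens, V = 4 types.
TTR = V / N = 4 / 9 = 0.44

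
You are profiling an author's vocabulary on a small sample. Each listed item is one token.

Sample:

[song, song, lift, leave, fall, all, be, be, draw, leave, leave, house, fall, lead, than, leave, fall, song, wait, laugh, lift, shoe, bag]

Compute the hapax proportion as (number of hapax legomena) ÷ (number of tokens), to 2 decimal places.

0.39

Frequencies: leave:4, song:3, fall:3, lift:2, be:2, all:1, draw:1, house:1, lead:1, than:1, wait:1, laugh:1, shoe:1, bag:1
Hapax count = 9; token count = 23.
Ratio = 9 / 23 = 0.39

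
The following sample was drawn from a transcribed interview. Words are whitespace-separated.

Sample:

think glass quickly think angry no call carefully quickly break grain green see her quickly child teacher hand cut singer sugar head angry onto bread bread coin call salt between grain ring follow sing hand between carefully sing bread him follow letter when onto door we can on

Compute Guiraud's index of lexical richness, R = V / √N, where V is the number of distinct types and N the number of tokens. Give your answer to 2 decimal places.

N = 48, V = 34.
√N = 6.928203
R = 34 / 6.928203 = 4.91

4.91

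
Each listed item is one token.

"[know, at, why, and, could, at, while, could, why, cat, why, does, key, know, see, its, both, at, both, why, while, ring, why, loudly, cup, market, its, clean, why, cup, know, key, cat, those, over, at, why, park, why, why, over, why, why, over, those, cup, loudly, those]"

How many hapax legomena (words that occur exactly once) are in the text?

Frequencies: why:11, at:4, know:3, cup:3, those:3, over:3, could:2, while:2, cat:2, key:2, its:2, both:2, loudly:2, and:1, does:1, see:1, ring:1, market:1, clean:1, park:1
Hapax (freq=1): and, clean, does, market, park, ring, see

7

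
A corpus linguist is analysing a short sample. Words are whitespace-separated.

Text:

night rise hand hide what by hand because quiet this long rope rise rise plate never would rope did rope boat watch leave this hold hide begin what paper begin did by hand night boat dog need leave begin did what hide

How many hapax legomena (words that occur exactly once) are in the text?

Frequencies: rise:3, hand:3, hide:3, what:3, rope:3, did:3, begin:3, night:2, by:2, this:2, boat:2, leave:2, because:1, quiet:1, long:1, plate:1, never:1, would:1, watch:1, hold:1, … (3 more, each freq 1)
Hapax (freq=1): because, dog, hold, long, need, never, paper, plate, quiet, watch, would

11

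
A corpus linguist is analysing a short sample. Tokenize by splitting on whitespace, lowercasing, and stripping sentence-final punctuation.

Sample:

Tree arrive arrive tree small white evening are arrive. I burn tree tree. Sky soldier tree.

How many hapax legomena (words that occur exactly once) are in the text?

Frequencies: tree:5, arrive:3, small:1, white:1, evening:1, are:1, i:1, burn:1, sky:1, soldier:1
Hapax (freq=1): are, burn, evening, i, sky, small, soldier, white

8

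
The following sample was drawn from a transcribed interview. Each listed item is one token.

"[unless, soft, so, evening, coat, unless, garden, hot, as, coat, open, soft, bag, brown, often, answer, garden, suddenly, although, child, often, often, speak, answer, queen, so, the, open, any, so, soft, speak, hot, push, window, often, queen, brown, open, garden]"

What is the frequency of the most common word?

4

Frequencies: often:4, soft:3, so:3, garden:3, open:3, unless:2, coat:2, hot:2, brown:2, answer:2, speak:2, queen:2, evening:1, as:1, bag:1, suddenly:1, although:1, child:1, the:1, any:1, … (2 more, each freq 1)
Most common: 'often' with frequency 4.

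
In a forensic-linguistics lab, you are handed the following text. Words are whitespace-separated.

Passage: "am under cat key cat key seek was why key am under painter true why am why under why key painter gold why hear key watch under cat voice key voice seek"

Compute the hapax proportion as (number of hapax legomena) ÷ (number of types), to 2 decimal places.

0.38

Frequencies: key:6, why:5, under:4, am:3, cat:3, seek:2, painter:2, voice:2, was:1, true:1, gold:1, hear:1, watch:1
Hapax count = 5; type count = 13.
Ratio = 5 / 13 = 0.38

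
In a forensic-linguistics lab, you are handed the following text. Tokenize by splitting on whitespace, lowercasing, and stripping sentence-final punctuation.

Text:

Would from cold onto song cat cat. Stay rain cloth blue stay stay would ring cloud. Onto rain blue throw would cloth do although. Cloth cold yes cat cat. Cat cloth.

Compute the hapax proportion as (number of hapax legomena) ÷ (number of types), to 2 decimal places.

0.50

Frequencies: cat:5, cloth:4, would:3, stay:3, cold:2, onto:2, rain:2, blue:2, from:1, song:1, ring:1, cloud:1, throw:1, do:1, although:1, yes:1
Hapax count = 8; type count = 16.
Ratio = 8 / 16 = 0.50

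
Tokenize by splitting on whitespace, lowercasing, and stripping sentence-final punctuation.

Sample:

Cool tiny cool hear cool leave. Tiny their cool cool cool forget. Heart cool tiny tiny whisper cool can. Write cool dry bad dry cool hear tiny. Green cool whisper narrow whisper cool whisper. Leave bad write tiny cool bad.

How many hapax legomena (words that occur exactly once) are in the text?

Frequencies: cool:13, tiny:6, whisper:4, bad:3, hear:2, leave:2, write:2, dry:2, their:1, forget:1, heart:1, can:1, green:1, narrow:1
Hapax (freq=1): can, forget, green, heart, narrow, their

6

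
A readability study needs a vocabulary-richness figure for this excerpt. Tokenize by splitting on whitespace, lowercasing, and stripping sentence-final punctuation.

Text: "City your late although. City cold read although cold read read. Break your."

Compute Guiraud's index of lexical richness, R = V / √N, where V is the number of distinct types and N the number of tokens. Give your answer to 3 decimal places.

N = 13, V = 7.
√N = 3.605551
R = 7 / 3.605551 = 1.941

1.941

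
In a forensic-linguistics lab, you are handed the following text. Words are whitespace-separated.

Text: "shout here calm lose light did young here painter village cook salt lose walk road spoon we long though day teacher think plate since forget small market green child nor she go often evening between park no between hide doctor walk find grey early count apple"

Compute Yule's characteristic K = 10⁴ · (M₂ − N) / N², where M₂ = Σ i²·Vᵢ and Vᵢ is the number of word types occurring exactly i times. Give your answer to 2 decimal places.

37.81

Frequencies: here:2, lose:2, walk:2, between:2, shout:1, calm:1, light:1, did:1, young:1, painter:1, village:1, cook:1, salt:1, road:1, spoon:1, we:1, long:1, though:1, day:1, teacher:1, … (22 more, each freq 1)
N = 46. Frequency spectrum: V_1=38, V_2=4
M₂ = 1²·38 + 2²·4 = 54
K = 10000 × (54 − 46) / 46² = 37.81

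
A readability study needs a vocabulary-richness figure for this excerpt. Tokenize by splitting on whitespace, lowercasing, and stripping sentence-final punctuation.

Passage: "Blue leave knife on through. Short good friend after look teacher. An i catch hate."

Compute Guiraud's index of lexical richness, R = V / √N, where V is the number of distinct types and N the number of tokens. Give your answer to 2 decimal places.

N = 15, V = 15.
√N = 3.872983
R = 15 / 3.872983 = 3.87

3.87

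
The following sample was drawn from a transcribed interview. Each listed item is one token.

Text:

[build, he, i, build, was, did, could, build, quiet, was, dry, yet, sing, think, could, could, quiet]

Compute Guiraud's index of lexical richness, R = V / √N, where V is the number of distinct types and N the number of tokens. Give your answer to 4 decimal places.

N = 17, V = 11.
√N = 4.123106
R = 11 / 4.123106 = 2.6679

2.6679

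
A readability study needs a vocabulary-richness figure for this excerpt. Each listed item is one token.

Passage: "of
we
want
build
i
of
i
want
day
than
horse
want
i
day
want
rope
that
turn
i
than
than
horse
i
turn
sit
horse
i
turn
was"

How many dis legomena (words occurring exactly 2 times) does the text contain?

2

Frequencies: i:6, want:4, than:3, horse:3, turn:3, of:2, day:2, we:1, build:1, rope:1, that:1, sit:1, was:1
Words with frequency 2: day, of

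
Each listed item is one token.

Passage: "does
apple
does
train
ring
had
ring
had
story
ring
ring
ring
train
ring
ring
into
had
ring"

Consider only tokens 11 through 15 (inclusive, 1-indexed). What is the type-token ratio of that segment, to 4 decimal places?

0.4000

Segment tokens 11–15: ring, ring, train, ring, ring
Segment N = 5, segment V = 2.
TTR = 2 / 5 = 0.4000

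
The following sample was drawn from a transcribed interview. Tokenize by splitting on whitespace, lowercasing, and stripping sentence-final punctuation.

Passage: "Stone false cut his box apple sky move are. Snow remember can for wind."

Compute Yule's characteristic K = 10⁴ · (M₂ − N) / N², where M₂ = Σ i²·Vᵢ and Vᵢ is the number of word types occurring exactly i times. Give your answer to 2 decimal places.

0.00

Frequencies: stone:1, false:1, cut:1, his:1, box:1, apple:1, sky:1, move:1, are:1, snow:1, remember:1, can:1, for:1, wind:1
N = 14. Frequency spectrum: V_1=14
M₂ = 1²·14 = 14
K = 10000 × (14 − 14) / 14² = 0.00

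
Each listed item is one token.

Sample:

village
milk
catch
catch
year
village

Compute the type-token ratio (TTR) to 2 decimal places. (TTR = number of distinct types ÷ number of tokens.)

0.67

N = 6 tokens, V = 4 types.
TTR = V / N = 4 / 6 = 0.67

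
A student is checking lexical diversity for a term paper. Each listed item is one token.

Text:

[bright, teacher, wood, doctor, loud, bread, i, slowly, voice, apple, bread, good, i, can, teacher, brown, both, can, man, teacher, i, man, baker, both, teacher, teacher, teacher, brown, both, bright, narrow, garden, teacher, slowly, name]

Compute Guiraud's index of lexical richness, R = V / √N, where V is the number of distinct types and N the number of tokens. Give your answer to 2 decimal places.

3.21

N = 35, V = 19.
√N = 5.916080
R = 19 / 5.916080 = 3.21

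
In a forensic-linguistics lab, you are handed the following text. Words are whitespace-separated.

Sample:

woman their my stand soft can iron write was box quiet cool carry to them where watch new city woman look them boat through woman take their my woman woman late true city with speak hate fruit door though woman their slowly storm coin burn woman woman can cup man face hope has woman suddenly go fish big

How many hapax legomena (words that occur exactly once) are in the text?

Frequencies: woman:9, their:3, my:2, can:2, them:2, city:2, stand:1, soft:1, iron:1, write:1, was:1, box:1, quiet:1, cool:1, carry:1, to:1, where:1, watch:1, new:1, look:1, … (24 more, each freq 1)
Hapax (freq=1): big, boat, box, burn, carry, coin, cool, cup, door, face, fish, fruit, go, has, hate, hope, iron, late, look, man, new, quiet, slowly, soft, speak, stand, storm, suddenly, take, though, through, to, true, was, watch, where, with, write

38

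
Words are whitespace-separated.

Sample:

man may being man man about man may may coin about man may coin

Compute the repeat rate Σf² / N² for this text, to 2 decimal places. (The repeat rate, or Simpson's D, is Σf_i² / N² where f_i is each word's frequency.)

Frequencies: man:5, may:4, about:2, coin:2, being:1
Σf² = 50; N² = 196
Repeat rate = 50 / 196 = 0.26

0.26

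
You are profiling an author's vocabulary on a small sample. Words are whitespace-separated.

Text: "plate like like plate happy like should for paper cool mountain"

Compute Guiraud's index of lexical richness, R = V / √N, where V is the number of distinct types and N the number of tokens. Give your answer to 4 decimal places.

2.4121

N = 11, V = 8.
√N = 3.316625
R = 8 / 3.316625 = 2.4121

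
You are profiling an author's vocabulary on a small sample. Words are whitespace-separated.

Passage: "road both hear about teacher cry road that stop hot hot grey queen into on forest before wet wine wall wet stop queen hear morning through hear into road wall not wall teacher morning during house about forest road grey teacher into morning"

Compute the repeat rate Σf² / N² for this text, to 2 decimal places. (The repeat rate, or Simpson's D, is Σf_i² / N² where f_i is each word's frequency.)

Frequencies: road:4, hear:3, teacher:3, into:3, wall:3, morning:3, about:2, stop:2, hot:2, grey:2, queen:2, forest:2, wet:2, both:1, cry:1, that:1, on:1, before:1, wine:1, through:1, … (3 more, each freq 1)
Σf² = 99; N² = 1849
Repeat rate = 99 / 1849 = 0.05

0.05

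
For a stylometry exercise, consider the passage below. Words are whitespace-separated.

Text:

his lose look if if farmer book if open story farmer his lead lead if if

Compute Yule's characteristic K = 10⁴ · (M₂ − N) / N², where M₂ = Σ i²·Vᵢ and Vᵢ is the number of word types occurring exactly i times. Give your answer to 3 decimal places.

1015.625

Frequencies: if:5, his:2, farmer:2, lead:2, lose:1, look:1, book:1, open:1, story:1
N = 16. Frequency spectrum: V_1=5, V_2=3, V_5=1
M₂ = 1²·5 + 2²·3 + 5²·1 = 42
K = 10000 × (42 − 16) / 16² = 1015.625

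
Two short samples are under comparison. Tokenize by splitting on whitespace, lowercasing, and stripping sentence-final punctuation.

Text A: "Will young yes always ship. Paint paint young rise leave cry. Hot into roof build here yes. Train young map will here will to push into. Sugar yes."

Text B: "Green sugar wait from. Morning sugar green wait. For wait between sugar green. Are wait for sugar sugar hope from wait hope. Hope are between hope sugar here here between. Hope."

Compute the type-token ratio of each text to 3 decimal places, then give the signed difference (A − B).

0.356

TTR(A) = 19/28 = 0.679
TTR(B) = 10/31 = 0.323
Difference = 0.679 − 0.323 = 0.356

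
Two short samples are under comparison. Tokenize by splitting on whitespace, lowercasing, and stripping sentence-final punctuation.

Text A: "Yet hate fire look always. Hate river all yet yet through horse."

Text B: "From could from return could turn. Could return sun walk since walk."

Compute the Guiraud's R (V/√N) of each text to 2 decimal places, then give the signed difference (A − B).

A: V=9, N=12, R=2.60
B: V=7, N=12, R=2.02
Difference = 2.60 − 2.02 = 0.58

0.58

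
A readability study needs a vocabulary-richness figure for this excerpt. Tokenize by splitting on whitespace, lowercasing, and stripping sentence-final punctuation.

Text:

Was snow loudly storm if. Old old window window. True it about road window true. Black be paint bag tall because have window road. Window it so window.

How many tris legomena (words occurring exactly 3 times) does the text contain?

Frequencies: window:6, old:2, true:2, it:2, road:2, was:1, snow:1, loudly:1, storm:1, if:1, about:1, black:1, be:1, paint:1, bag:1, tall:1, because:1, have:1, so:1
Words with frequency 3: (none)

0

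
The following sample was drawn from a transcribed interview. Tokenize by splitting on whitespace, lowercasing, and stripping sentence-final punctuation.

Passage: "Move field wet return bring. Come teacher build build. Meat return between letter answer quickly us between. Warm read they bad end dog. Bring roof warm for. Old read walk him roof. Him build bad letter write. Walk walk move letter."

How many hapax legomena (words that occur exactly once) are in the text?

14

Frequencies: build:3, letter:3, walk:3, move:2, return:2, bring:2, between:2, warm:2, read:2, bad:2, roof:2, him:2, field:1, wet:1, come:1, teacher:1, meat:1, answer:1, quickly:1, us:1, … (6 more, each freq 1)
Hapax (freq=1): answer, come, dog, end, field, for, meat, old, quickly, teacher, they, us, wet, write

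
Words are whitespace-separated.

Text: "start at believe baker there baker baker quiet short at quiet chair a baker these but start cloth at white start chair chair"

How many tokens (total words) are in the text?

23

Tokens: start, at, believe, baker, there, baker, baker, quiet, short, at, quiet, chair, a, baker, these, but, start, cloth, at, white, start, chair, chair
N = 23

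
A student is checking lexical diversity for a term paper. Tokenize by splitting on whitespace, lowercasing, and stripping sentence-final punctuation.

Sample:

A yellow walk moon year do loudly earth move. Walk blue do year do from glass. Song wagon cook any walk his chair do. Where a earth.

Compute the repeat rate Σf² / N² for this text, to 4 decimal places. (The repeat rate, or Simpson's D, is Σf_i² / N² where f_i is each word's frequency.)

0.0700

Frequencies: do:4, walk:3, a:2, year:2, earth:2, yellow:1, moon:1, loudly:1, move:1, blue:1, from:1, glass:1, song:1, wagon:1, cook:1, any:1, his:1, chair:1, where:1
Σf² = 51; N² = 729
Repeat rate = 51 / 729 = 0.0700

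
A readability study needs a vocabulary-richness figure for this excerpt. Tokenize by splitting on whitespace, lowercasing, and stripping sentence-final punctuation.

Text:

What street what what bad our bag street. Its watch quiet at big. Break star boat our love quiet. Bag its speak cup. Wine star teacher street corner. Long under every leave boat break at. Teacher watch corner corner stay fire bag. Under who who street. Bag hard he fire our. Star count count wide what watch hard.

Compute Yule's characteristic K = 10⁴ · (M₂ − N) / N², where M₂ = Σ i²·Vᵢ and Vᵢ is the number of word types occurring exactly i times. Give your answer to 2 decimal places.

243.76

Frequencies: what:4, street:4, bag:4, our:3, watch:3, star:3, corner:3, its:2, quiet:2, at:2, break:2, boat:2, teacher:2, under:2, fire:2, who:2, hard:2, count:2, bad:1, big:1, … (10 more, each freq 1)
N = 58. Frequency spectrum: V_1=12, V_2=11, V_3=4, V_4=3
M₂ = 1²·12 + 2²·11 + 3²·4 + 4²·3 = 140
K = 10000 × (140 − 58) / 58² = 243.76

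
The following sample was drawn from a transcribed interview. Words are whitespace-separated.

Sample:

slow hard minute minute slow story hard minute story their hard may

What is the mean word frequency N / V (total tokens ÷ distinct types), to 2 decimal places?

2.00

N = 12 tokens, V = 6 types.
Mean frequency = N / V = 12 / 6 = 2.00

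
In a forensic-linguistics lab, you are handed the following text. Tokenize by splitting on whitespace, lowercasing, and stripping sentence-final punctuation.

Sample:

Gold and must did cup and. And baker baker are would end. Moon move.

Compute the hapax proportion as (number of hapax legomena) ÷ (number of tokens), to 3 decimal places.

0.643

Frequencies: and:3, baker:2, gold:1, must:1, did:1, cup:1, are:1, would:1, end:1, moon:1, move:1
Hapax count = 9; token count = 14.
Ratio = 9 / 14 = 0.643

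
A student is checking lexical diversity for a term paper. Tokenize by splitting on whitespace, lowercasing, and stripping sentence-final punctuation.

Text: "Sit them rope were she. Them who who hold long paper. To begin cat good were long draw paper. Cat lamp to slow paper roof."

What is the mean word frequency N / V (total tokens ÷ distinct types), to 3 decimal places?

N = 25 tokens, V = 17 types.
Mean frequency = N / V = 25 / 17 = 1.471

1.471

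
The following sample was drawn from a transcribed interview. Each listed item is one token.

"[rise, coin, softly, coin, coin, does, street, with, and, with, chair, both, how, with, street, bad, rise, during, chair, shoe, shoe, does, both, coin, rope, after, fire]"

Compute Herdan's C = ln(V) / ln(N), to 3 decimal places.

0.841

N = 27, V = 16.
ln(V) = 2.772589, ln(N) = 3.295837
C = 2.772589 / 3.295837 = 0.841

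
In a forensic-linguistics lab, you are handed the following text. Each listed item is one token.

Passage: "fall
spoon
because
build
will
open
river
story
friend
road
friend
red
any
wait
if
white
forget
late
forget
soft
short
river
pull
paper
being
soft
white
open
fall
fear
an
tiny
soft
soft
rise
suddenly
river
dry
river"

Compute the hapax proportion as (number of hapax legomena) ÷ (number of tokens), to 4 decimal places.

Frequencies: river:4, soft:4, fall:2, open:2, friend:2, white:2, forget:2, spoon:1, because:1, build:1, will:1, story:1, road:1, red:1, any:1, wait:1, if:1, late:1, short:1, pull:1, … (8 more, each freq 1)
Hapax count = 21; token count = 39.
Ratio = 21 / 39 = 0.5385

0.5385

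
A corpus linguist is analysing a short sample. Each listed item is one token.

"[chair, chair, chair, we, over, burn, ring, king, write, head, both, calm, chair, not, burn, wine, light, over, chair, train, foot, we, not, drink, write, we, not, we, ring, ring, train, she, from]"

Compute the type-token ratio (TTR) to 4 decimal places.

0.5455

N = 33 tokens, V = 18 types.
TTR = V / N = 18 / 33 = 0.5455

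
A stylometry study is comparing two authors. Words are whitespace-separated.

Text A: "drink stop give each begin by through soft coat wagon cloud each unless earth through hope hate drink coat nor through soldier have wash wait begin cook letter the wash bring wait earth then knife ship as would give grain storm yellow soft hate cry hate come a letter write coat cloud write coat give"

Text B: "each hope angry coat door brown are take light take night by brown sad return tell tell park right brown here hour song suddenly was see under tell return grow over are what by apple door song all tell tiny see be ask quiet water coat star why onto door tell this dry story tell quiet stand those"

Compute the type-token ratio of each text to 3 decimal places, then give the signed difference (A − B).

TTR(A) = 36/55 = 0.655
TTR(B) = 41/58 = 0.707
Difference = 0.655 − 0.707 = -0.052

-0.052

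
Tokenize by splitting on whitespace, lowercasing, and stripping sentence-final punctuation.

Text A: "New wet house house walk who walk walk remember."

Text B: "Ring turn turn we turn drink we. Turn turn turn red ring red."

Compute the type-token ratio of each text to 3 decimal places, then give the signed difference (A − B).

0.282

TTR(A) = 6/9 = 0.667
TTR(B) = 5/13 = 0.385
Difference = 0.667 − 0.385 = 0.282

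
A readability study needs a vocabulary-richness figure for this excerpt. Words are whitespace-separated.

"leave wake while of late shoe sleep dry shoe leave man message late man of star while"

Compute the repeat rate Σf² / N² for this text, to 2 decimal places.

0.10

Frequencies: leave:2, while:2, of:2, late:2, shoe:2, man:2, wake:1, sleep:1, dry:1, message:1, star:1
Σf² = 29; N² = 289
Repeat rate = 29 / 289 = 0.10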